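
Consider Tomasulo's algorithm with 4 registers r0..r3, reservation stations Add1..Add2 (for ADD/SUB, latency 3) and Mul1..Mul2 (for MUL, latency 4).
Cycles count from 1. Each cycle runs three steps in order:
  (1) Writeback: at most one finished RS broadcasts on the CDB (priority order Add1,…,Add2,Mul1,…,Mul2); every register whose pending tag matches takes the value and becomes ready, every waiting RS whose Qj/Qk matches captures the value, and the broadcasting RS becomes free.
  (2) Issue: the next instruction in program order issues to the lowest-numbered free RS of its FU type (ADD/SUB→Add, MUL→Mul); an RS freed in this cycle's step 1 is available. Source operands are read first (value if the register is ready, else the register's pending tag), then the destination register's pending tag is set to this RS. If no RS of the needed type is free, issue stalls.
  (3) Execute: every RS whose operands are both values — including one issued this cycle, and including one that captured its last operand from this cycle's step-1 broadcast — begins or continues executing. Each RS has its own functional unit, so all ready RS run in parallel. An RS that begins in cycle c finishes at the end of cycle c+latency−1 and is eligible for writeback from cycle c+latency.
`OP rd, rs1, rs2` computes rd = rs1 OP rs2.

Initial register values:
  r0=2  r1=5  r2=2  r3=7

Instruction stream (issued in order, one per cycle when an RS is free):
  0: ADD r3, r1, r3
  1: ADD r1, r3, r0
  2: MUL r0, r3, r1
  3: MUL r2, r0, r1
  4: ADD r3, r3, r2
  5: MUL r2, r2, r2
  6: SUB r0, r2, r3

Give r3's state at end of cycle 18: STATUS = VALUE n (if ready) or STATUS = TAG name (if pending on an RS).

c1: issue ADD r3<-Add1 | r0:2,r1:5,r2:2,r3:Add1
c2: issue ADD r1<-Add2 | r0:2,r1:Add2,r2:2,r3:Add1
c3: issue MUL r0<-Mul1 | r0:Mul1,r1:Add2,r2:2,r3:Add1
c4: CDB Add1=12; issue MUL r2<-Mul2 | r0:Mul1,r1:Add2,r2:Mul2,r3:12
c5: issue ADD r3<-Add1 | r0:Mul1,r1:Add2,r2:Mul2,r3:Add1
c6: stall | r0:Mul1,r1:Add2,r2:Mul2,r3:Add1
c7: CDB Add2=14; stall | r0:Mul1,r1:14,r2:Mul2,r3:Add1
c8: stall | r0:Mul1,r1:14,r2:Mul2,r3:Add1
c9: stall | r0:Mul1,r1:14,r2:Mul2,r3:Add1
c10: stall | r0:Mul1,r1:14,r2:Mul2,r3:Add1
c11: CDB Mul1=168; issue MUL r2<-Mul1 | r0:168,r1:14,r2:Mul1,r3:Add1
c12: issue SUB r0<-Add2 | r0:Add2,r1:14,r2:Mul1,r3:Add1
c13: - | r0:Add2,r1:14,r2:Mul1,r3:Add1
c14: - | r0:Add2,r1:14,r2:Mul1,r3:Add1
c15: CDB Mul2=2352 | r0:Add2,r1:14,r2:Mul1,r3:Add1
c16: - | r0:Add2,r1:14,r2:Mul1,r3:Add1
c17: - | r0:Add2,r1:14,r2:Mul1,r3:Add1
c18: CDB Add1=2364 | r0:Add2,r1:14,r2:Mul1,r3:2364

STATUS = VALUE 2364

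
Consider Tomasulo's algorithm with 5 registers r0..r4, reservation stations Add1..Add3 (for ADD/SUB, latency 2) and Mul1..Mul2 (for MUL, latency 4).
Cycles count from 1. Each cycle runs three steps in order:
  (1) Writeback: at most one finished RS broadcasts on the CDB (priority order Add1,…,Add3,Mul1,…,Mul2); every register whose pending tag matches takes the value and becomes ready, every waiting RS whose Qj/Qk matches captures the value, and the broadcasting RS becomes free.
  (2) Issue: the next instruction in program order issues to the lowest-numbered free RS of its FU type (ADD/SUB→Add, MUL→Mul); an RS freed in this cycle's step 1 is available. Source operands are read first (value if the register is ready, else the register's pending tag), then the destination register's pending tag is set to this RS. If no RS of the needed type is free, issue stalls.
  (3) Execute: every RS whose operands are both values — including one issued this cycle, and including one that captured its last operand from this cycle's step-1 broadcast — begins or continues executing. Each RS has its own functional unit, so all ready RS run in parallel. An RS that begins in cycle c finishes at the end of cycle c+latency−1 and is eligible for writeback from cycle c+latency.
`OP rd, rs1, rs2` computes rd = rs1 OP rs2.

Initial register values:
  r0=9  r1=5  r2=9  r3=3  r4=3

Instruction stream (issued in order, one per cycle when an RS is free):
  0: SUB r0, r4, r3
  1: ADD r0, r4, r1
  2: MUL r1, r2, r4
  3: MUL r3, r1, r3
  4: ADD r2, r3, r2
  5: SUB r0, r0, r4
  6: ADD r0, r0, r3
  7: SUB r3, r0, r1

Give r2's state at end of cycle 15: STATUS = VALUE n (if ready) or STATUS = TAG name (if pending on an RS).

STATUS = VALUE 90

  c1: issue SUB r0<-Add1  regs: r0:Add1,r1:5,r2:9,r3:3,r4:3
  c2: issue ADD r0<-Add2  regs: r0:Add2,r1:5,r2:9,r3:3,r4:3
  c3: CDB Add1=0; issue MUL r1<-Mul1  regs: r0:Add2,r1:Mul1,r2:9,r3:3,r4:3
  c4: CDB Add2=8; issue MUL r3<-Mul2  regs: r0:8,r1:Mul1,r2:9,r3:Mul2,r4:3
  c5: issue ADD r2<-Add1  regs: r0:8,r1:Mul1,r2:Add1,r3:Mul2,r4:3
  c6: issue SUB r0<-Add2  regs: r0:Add2,r1:Mul1,r2:Add1,r3:Mul2,r4:3
  c7: CDB Mul1=27; issue ADD r0<-Add3  regs: r0:Add3,r1:27,r2:Add1,r3:Mul2,r4:3
  c8: CDB Add2=5; issue SUB r3<-Add2  regs: r0:Add3,r1:27,r2:Add1,r3:Add2,r4:3
  c9: -  regs: r0:Add3,r1:27,r2:Add1,r3:Add2,r4:3
  c10: -  regs: r0:Add3,r1:27,r2:Add1,r3:Add2,r4:3
  c11: CDB Mul2=81  regs: r0:Add3,r1:27,r2:Add1,r3:Add2,r4:3
  c12: -  regs: r0:Add3,r1:27,r2:Add1,r3:Add2,r4:3
  c13: CDB Add1=90  regs: r0:Add3,r1:27,r2:90,r3:Add2,r4:3
  c14: CDB Add3=86  regs: r0:86,r1:27,r2:90,r3:Add2,r4:3
  c15: -  regs: r0:86,r1:27,r2:90,r3:Add2,r4:3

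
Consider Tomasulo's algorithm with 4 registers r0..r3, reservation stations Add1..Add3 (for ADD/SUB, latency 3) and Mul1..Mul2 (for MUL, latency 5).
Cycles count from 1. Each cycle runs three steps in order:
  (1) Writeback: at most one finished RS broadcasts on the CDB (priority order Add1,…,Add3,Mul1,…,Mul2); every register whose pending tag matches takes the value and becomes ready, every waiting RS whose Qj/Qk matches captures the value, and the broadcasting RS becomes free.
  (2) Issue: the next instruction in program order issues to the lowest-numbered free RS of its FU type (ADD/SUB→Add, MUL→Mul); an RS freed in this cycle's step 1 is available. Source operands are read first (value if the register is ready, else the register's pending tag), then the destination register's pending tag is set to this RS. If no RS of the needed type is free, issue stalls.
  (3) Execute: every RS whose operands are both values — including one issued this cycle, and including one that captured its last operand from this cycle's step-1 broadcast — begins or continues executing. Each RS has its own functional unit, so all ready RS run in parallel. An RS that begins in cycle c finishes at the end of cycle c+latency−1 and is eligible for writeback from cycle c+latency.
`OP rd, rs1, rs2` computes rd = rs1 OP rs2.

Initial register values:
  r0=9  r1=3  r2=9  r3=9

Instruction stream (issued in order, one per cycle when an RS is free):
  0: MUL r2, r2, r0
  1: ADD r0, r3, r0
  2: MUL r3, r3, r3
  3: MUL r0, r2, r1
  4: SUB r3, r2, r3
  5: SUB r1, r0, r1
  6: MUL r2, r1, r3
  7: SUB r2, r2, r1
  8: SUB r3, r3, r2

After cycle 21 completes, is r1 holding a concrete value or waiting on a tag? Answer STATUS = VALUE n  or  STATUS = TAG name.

STATUS = VALUE 240

cycle 1: issue MUL r2<-Mul1 // r0:9,r1:3,r2:Mul1,r3:9
cycle 2: issue ADD r0<-Add1 // r0:Add1,r1:3,r2:Mul1,r3:9
cycle 3: issue MUL r3<-Mul2 // r0:Add1,r1:3,r2:Mul1,r3:Mul2
cycle 4: stall // r0:Add1,r1:3,r2:Mul1,r3:Mul2
cycle 5: CDB Add1=18; stall // r0:18,r1:3,r2:Mul1,r3:Mul2
cycle 6: CDB Mul1=81; issue MUL r0<-Mul1 // r0:Mul1,r1:3,r2:81,r3:Mul2
cycle 7: issue SUB r3<-Add1 // r0:Mul1,r1:3,r2:81,r3:Add1
cycle 8: CDB Mul2=81; issue SUB r1<-Add2 // r0:Mul1,r1:Add2,r2:81,r3:Add1
cycle 9: issue MUL r2<-Mul2 // r0:Mul1,r1:Add2,r2:Mul2,r3:Add1
cycle 10: issue SUB r2<-Add3 // r0:Mul1,r1:Add2,r2:Add3,r3:Add1
cycle 11: CDB Add1=0; issue SUB r3<-Add1 // r0:Mul1,r1:Add2,r2:Add3,r3:Add1
cycle 12: CDB Mul1=243 // r0:243,r1:Add2,r2:Add3,r3:Add1
cycle 13: - // r0:243,r1:Add2,r2:Add3,r3:Add1
cycle 14: - // r0:243,r1:Add2,r2:Add3,r3:Add1
cycle 15: CDB Add2=240 // r0:243,r1:240,r2:Add3,r3:Add1
cycle 16: - // r0:243,r1:240,r2:Add3,r3:Add1
cycle 17: - // r0:243,r1:240,r2:Add3,r3:Add1
cycle 18: - // r0:243,r1:240,r2:Add3,r3:Add1
cycle 19: - // r0:243,r1:240,r2:Add3,r3:Add1
cycle 20: CDB Mul2=0 // r0:243,r1:240,r2:Add3,r3:Add1
cycle 21: - // r0:243,r1:240,r2:Add3,r3:Add1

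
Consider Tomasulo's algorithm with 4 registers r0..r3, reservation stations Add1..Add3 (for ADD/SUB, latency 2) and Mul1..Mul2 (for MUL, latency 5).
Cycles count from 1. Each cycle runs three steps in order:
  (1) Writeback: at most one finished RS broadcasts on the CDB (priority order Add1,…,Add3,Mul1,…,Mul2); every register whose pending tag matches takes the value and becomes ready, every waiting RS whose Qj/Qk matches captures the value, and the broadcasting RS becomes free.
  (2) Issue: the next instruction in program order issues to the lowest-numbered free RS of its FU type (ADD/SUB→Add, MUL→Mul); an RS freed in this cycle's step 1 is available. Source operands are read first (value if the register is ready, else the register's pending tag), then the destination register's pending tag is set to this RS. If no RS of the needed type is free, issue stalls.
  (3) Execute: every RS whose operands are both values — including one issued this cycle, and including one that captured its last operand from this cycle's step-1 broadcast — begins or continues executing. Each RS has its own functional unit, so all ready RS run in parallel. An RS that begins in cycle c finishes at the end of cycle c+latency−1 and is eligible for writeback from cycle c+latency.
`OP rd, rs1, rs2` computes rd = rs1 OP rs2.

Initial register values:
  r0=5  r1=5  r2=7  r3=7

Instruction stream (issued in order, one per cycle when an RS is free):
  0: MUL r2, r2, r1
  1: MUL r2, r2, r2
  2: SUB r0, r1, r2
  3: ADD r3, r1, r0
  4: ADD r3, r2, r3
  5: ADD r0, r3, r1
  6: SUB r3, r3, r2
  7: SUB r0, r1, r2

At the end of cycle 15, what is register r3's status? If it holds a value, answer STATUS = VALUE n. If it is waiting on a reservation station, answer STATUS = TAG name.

STATUS = TAG Add2

c1: issue MUL r2<-Mul1 | r0:5,r1:5,r2:Mul1,r3:7
c2: issue MUL r2<-Mul2 | r0:5,r1:5,r2:Mul2,r3:7
c3: issue SUB r0<-Add1 | r0:Add1,r1:5,r2:Mul2,r3:7
c4: issue ADD r3<-Add2 | r0:Add1,r1:5,r2:Mul2,r3:Add2
c5: issue ADD r3<-Add3 | r0:Add1,r1:5,r2:Mul2,r3:Add3
c6: CDB Mul1=35; stall | r0:Add1,r1:5,r2:Mul2,r3:Add3
c7: stall | r0:Add1,r1:5,r2:Mul2,r3:Add3
c8: stall | r0:Add1,r1:5,r2:Mul2,r3:Add3
c9: stall | r0:Add1,r1:5,r2:Mul2,r3:Add3
c10: stall | r0:Add1,r1:5,r2:Mul2,r3:Add3
c11: CDB Mul2=1225; stall | r0:Add1,r1:5,r2:1225,r3:Add3
c12: stall | r0:Add1,r1:5,r2:1225,r3:Add3
c13: CDB Add1=-1220; issue ADD r0<-Add1 | r0:Add1,r1:5,r2:1225,r3:Add3
c14: stall | r0:Add1,r1:5,r2:1225,r3:Add3
c15: CDB Add2=-1215; issue SUB r3<-Add2 | r0:Add1,r1:5,r2:1225,r3:Add2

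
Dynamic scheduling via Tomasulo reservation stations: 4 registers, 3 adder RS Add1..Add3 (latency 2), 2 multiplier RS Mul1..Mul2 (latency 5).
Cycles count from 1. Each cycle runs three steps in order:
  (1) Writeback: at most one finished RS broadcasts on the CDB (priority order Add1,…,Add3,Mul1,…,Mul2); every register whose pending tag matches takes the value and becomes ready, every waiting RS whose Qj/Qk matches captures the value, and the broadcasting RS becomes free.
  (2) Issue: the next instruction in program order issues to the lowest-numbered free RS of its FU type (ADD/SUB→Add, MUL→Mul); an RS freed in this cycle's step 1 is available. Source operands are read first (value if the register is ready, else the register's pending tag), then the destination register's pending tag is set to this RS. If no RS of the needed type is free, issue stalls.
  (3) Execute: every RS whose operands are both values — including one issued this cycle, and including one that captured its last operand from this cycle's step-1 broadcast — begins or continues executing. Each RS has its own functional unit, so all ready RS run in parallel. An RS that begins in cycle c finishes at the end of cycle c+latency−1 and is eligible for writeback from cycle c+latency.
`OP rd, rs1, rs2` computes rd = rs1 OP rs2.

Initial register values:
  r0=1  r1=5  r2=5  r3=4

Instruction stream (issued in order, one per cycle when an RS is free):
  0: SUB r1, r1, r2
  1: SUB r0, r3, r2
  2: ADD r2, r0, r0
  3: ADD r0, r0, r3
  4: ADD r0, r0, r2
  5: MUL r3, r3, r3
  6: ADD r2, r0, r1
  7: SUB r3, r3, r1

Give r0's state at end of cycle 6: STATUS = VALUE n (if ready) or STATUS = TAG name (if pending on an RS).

c1: issue SUB r1<-Add1 | r0:1,r1:Add1,r2:5,r3:4
c2: issue SUB r0<-Add2 | r0:Add2,r1:Add1,r2:5,r3:4
c3: CDB Add1=0; issue ADD r2<-Add1 | r0:Add2,r1:0,r2:Add1,r3:4
c4: CDB Add2=-1; issue ADD r0<-Add2 | r0:Add2,r1:0,r2:Add1,r3:4
c5: issue ADD r0<-Add3 | r0:Add3,r1:0,r2:Add1,r3:4
c6: CDB Add1=-2; issue MUL r3<-Mul1 | r0:Add3,r1:0,r2:-2,r3:Mul1

STATUS = TAG Add3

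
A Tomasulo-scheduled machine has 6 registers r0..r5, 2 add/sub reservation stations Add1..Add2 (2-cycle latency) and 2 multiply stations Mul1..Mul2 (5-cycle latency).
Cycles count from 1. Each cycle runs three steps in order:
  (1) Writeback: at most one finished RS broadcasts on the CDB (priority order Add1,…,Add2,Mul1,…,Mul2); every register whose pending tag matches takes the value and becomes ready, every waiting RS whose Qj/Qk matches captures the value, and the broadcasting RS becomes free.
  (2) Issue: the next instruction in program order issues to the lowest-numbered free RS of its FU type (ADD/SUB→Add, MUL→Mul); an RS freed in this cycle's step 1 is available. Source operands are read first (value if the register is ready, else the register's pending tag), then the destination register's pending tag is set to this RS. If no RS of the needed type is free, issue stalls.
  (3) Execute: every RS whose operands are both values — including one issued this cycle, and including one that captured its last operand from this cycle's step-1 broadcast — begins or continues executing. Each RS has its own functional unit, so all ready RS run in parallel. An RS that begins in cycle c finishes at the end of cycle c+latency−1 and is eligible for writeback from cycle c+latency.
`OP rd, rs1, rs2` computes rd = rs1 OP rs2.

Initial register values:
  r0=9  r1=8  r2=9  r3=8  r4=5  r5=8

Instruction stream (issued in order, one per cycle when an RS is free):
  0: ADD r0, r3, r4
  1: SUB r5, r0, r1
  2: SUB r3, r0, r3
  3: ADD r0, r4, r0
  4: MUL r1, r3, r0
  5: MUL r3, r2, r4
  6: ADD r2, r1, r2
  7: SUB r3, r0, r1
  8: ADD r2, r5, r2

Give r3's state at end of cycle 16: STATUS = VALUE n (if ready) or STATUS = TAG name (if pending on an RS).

STATUS = VALUE -72

  c1: issue ADD r0<-Add1  regs: r0:Add1,r1:8,r2:9,r3:8,r4:5,r5:8
  c2: issue SUB r5<-Add2  regs: r0:Add1,r1:8,r2:9,r3:8,r4:5,r5:Add2
  c3: CDB Add1=13; issue SUB r3<-Add1  regs: r0:13,r1:8,r2:9,r3:Add1,r4:5,r5:Add2
  c4: stall  regs: r0:13,r1:8,r2:9,r3:Add1,r4:5,r5:Add2
  c5: CDB Add1=5; issue ADD r0<-Add1  regs: r0:Add1,r1:8,r2:9,r3:5,r4:5,r5:Add2
  c6: CDB Add2=5; issue MUL r1<-Mul1  regs: r0:Add1,r1:Mul1,r2:9,r3:5,r4:5,r5:5
  c7: CDB Add1=18; issue MUL r3<-Mul2  regs: r0:18,r1:Mul1,r2:9,r3:Mul2,r4:5,r5:5
  c8: issue ADD r2<-Add1  regs: r0:18,r1:Mul1,r2:Add1,r3:Mul2,r4:5,r5:5
  c9: issue SUB r3<-Add2  regs: r0:18,r1:Mul1,r2:Add1,r3:Add2,r4:5,r5:5
  c10: stall  regs: r0:18,r1:Mul1,r2:Add1,r3:Add2,r4:5,r5:5
  c11: stall  regs: r0:18,r1:Mul1,r2:Add1,r3:Add2,r4:5,r5:5
  c12: CDB Mul1=90; stall  regs: r0:18,r1:90,r2:Add1,r3:Add2,r4:5,r5:5
  c13: CDB Mul2=45; stall  regs: r0:18,r1:90,r2:Add1,r3:Add2,r4:5,r5:5
  c14: CDB Add1=99; issue ADD r2<-Add1  regs: r0:18,r1:90,r2:Add1,r3:Add2,r4:5,r5:5
  c15: CDB Add2=-72  regs: r0:18,r1:90,r2:Add1,r3:-72,r4:5,r5:5
  c16: CDB Add1=104  regs: r0:18,r1:90,r2:104,r3:-72,r4:5,r5:5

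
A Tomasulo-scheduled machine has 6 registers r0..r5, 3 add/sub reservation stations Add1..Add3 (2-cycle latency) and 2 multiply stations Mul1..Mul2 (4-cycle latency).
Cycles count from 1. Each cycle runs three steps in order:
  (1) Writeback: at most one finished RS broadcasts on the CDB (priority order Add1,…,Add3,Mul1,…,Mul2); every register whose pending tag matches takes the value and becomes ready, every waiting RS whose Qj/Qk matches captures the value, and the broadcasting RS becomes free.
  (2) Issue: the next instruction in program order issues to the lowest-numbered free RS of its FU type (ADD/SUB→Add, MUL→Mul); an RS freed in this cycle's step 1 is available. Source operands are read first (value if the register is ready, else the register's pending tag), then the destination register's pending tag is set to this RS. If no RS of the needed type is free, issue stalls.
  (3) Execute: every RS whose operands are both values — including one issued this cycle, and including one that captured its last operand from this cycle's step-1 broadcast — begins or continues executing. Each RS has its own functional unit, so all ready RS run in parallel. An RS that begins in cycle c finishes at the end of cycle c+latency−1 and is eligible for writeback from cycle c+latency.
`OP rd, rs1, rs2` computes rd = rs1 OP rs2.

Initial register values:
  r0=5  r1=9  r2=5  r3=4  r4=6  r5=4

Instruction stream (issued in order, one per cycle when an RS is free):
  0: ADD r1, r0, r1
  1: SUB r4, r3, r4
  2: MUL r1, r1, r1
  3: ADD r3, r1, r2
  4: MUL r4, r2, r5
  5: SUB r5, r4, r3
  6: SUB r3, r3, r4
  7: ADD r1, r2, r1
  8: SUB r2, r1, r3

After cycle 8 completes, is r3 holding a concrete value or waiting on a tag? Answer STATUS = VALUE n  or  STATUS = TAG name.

  c1: issue ADD r1<-Add1  regs: r0:5,r1:Add1,r2:5,r3:4,r4:6,r5:4
  c2: issue SUB r4<-Add2  regs: r0:5,r1:Add1,r2:5,r3:4,r4:Add2,r5:4
  c3: CDB Add1=14; issue MUL r1<-Mul1  regs: r0:5,r1:Mul1,r2:5,r3:4,r4:Add2,r5:4
  c4: CDB Add2=-2; issue ADD r3<-Add1  regs: r0:5,r1:Mul1,r2:5,r3:Add1,r4:-2,r5:4
  c5: issue MUL r4<-Mul2  regs: r0:5,r1:Mul1,r2:5,r3:Add1,r4:Mul2,r5:4
  c6: issue SUB r5<-Add2  regs: r0:5,r1:Mul1,r2:5,r3:Add1,r4:Mul2,r5:Add2
  c7: CDB Mul1=196; issue SUB r3<-Add3  regs: r0:5,r1:196,r2:5,r3:Add3,r4:Mul2,r5:Add2
  c8: stall  regs: r0:5,r1:196,r2:5,r3:Add3,r4:Mul2,r5:Add2

STATUS = TAG Add3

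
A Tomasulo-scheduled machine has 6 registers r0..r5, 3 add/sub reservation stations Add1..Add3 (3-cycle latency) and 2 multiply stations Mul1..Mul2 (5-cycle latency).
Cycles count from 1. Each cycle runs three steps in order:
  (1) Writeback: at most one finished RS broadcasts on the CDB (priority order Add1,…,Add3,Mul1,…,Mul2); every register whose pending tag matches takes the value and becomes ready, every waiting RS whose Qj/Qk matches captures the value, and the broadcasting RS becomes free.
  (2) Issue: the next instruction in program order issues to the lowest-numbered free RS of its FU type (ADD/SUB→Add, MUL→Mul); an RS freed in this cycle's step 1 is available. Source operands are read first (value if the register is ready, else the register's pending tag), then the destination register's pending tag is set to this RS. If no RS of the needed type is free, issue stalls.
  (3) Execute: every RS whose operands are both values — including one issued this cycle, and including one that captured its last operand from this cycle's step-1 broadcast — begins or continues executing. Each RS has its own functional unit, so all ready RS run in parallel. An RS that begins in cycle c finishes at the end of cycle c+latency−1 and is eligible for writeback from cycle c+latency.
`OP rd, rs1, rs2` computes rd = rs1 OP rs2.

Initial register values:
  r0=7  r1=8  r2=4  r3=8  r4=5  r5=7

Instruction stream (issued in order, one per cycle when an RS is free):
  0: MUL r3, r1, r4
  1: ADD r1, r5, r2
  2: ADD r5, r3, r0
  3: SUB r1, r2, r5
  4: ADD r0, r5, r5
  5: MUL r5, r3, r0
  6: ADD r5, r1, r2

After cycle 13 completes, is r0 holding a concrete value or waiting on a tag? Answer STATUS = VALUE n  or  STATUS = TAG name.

STATUS = VALUE 94

cycle 1: issue MUL r3<-Mul1 // r0:7,r1:8,r2:4,r3:Mul1,r4:5,r5:7
cycle 2: issue ADD r1<-Add1 // r0:7,r1:Add1,r2:4,r3:Mul1,r4:5,r5:7
cycle 3: issue ADD r5<-Add2 // r0:7,r1:Add1,r2:4,r3:Mul1,r4:5,r5:Add2
cycle 4: issue SUB r1<-Add3 // r0:7,r1:Add3,r2:4,r3:Mul1,r4:5,r5:Add2
cycle 5: CDB Add1=11; issue ADD r0<-Add1 // r0:Add1,r1:Add3,r2:4,r3:Mul1,r4:5,r5:Add2
cycle 6: CDB Mul1=40; issue MUL r5<-Mul1 // r0:Add1,r1:Add3,r2:4,r3:40,r4:5,r5:Mul1
cycle 7: stall // r0:Add1,r1:Add3,r2:4,r3:40,r4:5,r5:Mul1
cycle 8: stall // r0:Add1,r1:Add3,r2:4,r3:40,r4:5,r5:Mul1
cycle 9: CDB Add2=47; issue ADD r5<-Add2 // r0:Add1,r1:Add3,r2:4,r3:40,r4:5,r5:Add2
cycle 10: - // r0:Add1,r1:Add3,r2:4,r3:40,r4:5,r5:Add2
cycle 11: - // r0:Add1,r1:Add3,r2:4,r3:40,r4:5,r5:Add2
cycle 12: CDB Add1=94 // r0:94,r1:Add3,r2:4,r3:40,r4:5,r5:Add2
cycle 13: CDB Add3=-43 // r0:94,r1:-43,r2:4,r3:40,r4:5,r5:Add2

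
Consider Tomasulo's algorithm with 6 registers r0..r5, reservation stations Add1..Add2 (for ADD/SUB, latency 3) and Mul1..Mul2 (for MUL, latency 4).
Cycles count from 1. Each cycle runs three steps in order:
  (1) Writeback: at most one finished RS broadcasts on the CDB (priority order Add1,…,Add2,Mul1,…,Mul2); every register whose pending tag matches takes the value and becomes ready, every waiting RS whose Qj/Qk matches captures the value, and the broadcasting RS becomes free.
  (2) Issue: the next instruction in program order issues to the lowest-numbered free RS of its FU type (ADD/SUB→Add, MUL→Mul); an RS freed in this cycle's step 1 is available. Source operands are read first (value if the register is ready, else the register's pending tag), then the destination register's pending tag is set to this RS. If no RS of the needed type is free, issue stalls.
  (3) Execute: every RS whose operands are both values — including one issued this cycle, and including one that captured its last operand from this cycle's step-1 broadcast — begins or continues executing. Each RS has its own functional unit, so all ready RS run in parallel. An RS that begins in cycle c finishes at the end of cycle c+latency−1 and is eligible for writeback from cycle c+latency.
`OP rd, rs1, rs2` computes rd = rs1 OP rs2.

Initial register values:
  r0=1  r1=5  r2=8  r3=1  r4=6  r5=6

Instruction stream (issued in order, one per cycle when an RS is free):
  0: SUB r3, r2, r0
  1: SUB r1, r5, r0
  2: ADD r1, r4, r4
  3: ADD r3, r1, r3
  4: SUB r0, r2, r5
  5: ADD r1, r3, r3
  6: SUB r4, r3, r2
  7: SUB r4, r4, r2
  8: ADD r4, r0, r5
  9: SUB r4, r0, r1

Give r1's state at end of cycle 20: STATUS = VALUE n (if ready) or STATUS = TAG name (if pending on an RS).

STATUS = VALUE 38

cycle 1: issue SUB r3<-Add1 // r0:1,r1:5,r2:8,r3:Add1,r4:6,r5:6
cycle 2: issue SUB r1<-Add2 // r0:1,r1:Add2,r2:8,r3:Add1,r4:6,r5:6
cycle 3: stall // r0:1,r1:Add2,r2:8,r3:Add1,r4:6,r5:6
cycle 4: CDB Add1=7; issue ADD r1<-Add1 // r0:1,r1:Add1,r2:8,r3:7,r4:6,r5:6
cycle 5: CDB Add2=5; issue ADD r3<-Add2 // r0:1,r1:Add1,r2:8,r3:Add2,r4:6,r5:6
cycle 6: stall // r0:1,r1:Add1,r2:8,r3:Add2,r4:6,r5:6
cycle 7: CDB Add1=12; issue SUB r0<-Add1 // r0:Add1,r1:12,r2:8,r3:Add2,r4:6,r5:6
cycle 8: stall // r0:Add1,r1:12,r2:8,r3:Add2,r4:6,r5:6
cycle 9: stall // r0:Add1,r1:12,r2:8,r3:Add2,r4:6,r5:6
cycle 10: CDB Add1=2; issue ADD r1<-Add1 // r0:2,r1:Add1,r2:8,r3:Add2,r4:6,r5:6
cycle 11: CDB Add2=19; issue SUB r4<-Add2 // r0:2,r1:Add1,r2:8,r3:19,r4:Add2,r5:6
cycle 12: stall // r0:2,r1:Add1,r2:8,r3:19,r4:Add2,r5:6
cycle 13: stall // r0:2,r1:Add1,r2:8,r3:19,r4:Add2,r5:6
cycle 14: CDB Add1=38; issue SUB r4<-Add1 // r0:2,r1:38,r2:8,r3:19,r4:Add1,r5:6
cycle 15: CDB Add2=11; issue ADD r4<-Add2 // r0:2,r1:38,r2:8,r3:19,r4:Add2,r5:6
cycle 16: stall // r0:2,r1:38,r2:8,r3:19,r4:Add2,r5:6
cycle 17: stall // r0:2,r1:38,r2:8,r3:19,r4:Add2,r5:6
cycle 18: CDB Add1=3; issue SUB r4<-Add1 // r0:2,r1:38,r2:8,r3:19,r4:Add1,r5:6
cycle 19: CDB Add2=8 // r0:2,r1:38,r2:8,r3:19,r4:Add1,r5:6
cycle 20: - // r0:2,r1:38,r2:8,r3:19,r4:Add1,r5:6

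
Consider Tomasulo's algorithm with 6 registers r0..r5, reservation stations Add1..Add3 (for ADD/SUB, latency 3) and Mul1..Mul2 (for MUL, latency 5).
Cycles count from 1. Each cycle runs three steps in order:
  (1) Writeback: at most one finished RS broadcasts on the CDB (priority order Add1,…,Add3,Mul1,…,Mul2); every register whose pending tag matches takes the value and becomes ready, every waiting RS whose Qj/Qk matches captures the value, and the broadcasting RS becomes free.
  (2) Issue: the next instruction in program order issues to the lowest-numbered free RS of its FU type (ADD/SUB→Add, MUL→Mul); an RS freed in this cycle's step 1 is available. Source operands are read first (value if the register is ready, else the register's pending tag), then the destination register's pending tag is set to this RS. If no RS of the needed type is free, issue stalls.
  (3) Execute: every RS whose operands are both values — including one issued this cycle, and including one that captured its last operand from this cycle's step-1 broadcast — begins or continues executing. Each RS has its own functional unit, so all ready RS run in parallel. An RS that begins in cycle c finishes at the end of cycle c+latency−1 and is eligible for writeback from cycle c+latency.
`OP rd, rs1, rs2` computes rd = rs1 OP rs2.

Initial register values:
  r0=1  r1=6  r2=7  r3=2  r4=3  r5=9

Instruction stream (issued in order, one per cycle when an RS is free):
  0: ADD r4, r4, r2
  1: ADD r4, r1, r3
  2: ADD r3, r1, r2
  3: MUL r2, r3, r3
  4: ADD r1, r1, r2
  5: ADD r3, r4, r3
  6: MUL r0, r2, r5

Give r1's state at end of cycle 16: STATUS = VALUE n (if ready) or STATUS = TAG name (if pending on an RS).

c1: issue ADD r4<-Add1 | r0:1,r1:6,r2:7,r3:2,r4:Add1,r5:9
c2: issue ADD r4<-Add2 | r0:1,r1:6,r2:7,r3:2,r4:Add2,r5:9
c3: issue ADD r3<-Add3 | r0:1,r1:6,r2:7,r3:Add3,r4:Add2,r5:9
c4: CDB Add1=10; issue MUL r2<-Mul1 | r0:1,r1:6,r2:Mul1,r3:Add3,r4:Add2,r5:9
c5: CDB Add2=8; issue ADD r1<-Add1 | r0:1,r1:Add1,r2:Mul1,r3:Add3,r4:8,r5:9
c6: CDB Add3=13; issue ADD r3<-Add2 | r0:1,r1:Add1,r2:Mul1,r3:Add2,r4:8,r5:9
c7: issue MUL r0<-Mul2 | r0:Mul2,r1:Add1,r2:Mul1,r3:Add2,r4:8,r5:9
c8: - | r0:Mul2,r1:Add1,r2:Mul1,r3:Add2,r4:8,r5:9
c9: CDB Add2=21 | r0:Mul2,r1:Add1,r2:Mul1,r3:21,r4:8,r5:9
c10: - | r0:Mul2,r1:Add1,r2:Mul1,r3:21,r4:8,r5:9
c11: CDB Mul1=169 | r0:Mul2,r1:Add1,r2:169,r3:21,r4:8,r5:9
c12: - | r0:Mul2,r1:Add1,r2:169,r3:21,r4:8,r5:9
c13: - | r0:Mul2,r1:Add1,r2:169,r3:21,r4:8,r5:9
c14: CDB Add1=175 | r0:Mul2,r1:175,r2:169,r3:21,r4:8,r5:9
c15: - | r0:Mul2,r1:175,r2:169,r3:21,r4:8,r5:9
c16: CDB Mul2=1521 | r0:1521,r1:175,r2:169,r3:21,r4:8,r5:9

STATUS = VALUE 175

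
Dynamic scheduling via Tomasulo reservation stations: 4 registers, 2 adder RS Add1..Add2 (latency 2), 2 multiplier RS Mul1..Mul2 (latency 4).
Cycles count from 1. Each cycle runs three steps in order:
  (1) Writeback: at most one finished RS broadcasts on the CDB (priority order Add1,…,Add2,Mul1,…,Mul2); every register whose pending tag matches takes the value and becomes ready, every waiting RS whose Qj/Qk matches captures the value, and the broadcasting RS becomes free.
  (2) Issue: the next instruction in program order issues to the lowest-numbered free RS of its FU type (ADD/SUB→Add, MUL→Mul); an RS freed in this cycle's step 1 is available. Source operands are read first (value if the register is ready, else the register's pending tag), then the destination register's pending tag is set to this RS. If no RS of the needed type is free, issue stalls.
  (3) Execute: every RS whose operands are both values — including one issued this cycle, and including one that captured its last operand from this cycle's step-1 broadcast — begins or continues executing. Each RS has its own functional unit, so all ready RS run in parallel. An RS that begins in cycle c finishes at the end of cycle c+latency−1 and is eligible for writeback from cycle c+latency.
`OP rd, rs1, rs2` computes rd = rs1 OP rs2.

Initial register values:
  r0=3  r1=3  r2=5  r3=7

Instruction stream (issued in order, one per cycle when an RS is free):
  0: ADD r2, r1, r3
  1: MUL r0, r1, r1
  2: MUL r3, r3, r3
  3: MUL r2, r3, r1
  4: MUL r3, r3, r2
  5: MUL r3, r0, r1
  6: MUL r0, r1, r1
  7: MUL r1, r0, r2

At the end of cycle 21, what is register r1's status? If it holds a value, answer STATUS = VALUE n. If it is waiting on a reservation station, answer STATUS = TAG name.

STATUS = TAG Mul2

  c1: issue ADD r2<-Add1  regs: r0:3,r1:3,r2:Add1,r3:7
  c2: issue MUL r0<-Mul1  regs: r0:Mul1,r1:3,r2:Add1,r3:7
  c3: CDB Add1=10; issue MUL r3<-Mul2  regs: r0:Mul1,r1:3,r2:10,r3:Mul2
  c4: stall  regs: r0:Mul1,r1:3,r2:10,r3:Mul2
  c5: stall  regs: r0:Mul1,r1:3,r2:10,r3:Mul2
  c6: CDB Mul1=9; issue MUL r2<-Mul1  regs: r0:9,r1:3,r2:Mul1,r3:Mul2
  c7: CDB Mul2=49; issue MUL r3<-Mul2  regs: r0:9,r1:3,r2:Mul1,r3:Mul2
  c8: stall  regs: r0:9,r1:3,r2:Mul1,r3:Mul2
  c9: stall  regs: r0:9,r1:3,r2:Mul1,r3:Mul2
  c10: stall  regs: r0:9,r1:3,r2:Mul1,r3:Mul2
  c11: CDB Mul1=147; issue MUL r3<-Mul1  regs: r0:9,r1:3,r2:147,r3:Mul1
  c12: stall  regs: r0:9,r1:3,r2:147,r3:Mul1
  c13: stall  regs: r0:9,r1:3,r2:147,r3:Mul1
  c14: stall  regs: r0:9,r1:3,r2:147,r3:Mul1
  c15: CDB Mul1=27; issue MUL r0<-Mul1  regs: r0:Mul1,r1:3,r2:147,r3:27
  c16: CDB Mul2=7203; issue MUL r1<-Mul2  regs: r0:Mul1,r1:Mul2,r2:147,r3:27
  c17: -  regs: r0:Mul1,r1:Mul2,r2:147,r3:27
  c18: -  regs: r0:Mul1,r1:Mul2,r2:147,r3:27
  c19: CDB Mul1=9  regs: r0:9,r1:Mul2,r2:147,r3:27
  c20: -  regs: r0:9,r1:Mul2,r2:147,r3:27
  c21: -  regs: r0:9,r1:Mul2,r2:147,r3:27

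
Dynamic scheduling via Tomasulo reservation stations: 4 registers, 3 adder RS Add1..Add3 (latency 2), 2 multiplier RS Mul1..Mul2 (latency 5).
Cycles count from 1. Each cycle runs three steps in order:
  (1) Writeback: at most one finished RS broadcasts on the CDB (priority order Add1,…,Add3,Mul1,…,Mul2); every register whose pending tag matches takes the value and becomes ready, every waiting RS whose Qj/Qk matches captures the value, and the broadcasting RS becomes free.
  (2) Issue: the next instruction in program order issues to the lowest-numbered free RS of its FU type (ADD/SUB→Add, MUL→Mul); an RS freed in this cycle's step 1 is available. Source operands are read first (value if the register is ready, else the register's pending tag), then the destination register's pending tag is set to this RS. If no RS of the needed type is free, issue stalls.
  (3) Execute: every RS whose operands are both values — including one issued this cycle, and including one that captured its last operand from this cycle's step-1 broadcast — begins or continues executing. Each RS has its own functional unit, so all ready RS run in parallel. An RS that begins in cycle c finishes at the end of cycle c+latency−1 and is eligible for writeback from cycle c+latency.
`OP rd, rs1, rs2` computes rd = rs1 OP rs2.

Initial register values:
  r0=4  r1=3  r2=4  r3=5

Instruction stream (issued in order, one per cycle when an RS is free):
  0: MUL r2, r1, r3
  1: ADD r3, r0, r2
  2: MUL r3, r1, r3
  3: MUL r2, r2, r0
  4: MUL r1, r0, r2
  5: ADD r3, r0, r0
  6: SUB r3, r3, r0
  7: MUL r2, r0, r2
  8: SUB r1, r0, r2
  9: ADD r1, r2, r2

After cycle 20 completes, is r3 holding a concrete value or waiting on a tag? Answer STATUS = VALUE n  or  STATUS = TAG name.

STATUS = VALUE 4

c1: issue MUL r2<-Mul1 | r0:4,r1:3,r2:Mul1,r3:5
c2: issue ADD r3<-Add1 | r0:4,r1:3,r2:Mul1,r3:Add1
c3: issue MUL r3<-Mul2 | r0:4,r1:3,r2:Mul1,r3:Mul2
c4: stall | r0:4,r1:3,r2:Mul1,r3:Mul2
c5: stall | r0:4,r1:3,r2:Mul1,r3:Mul2
c6: CDB Mul1=15; issue MUL r2<-Mul1 | r0:4,r1:3,r2:Mul1,r3:Mul2
c7: stall | r0:4,r1:3,r2:Mul1,r3:Mul2
c8: CDB Add1=19; stall | r0:4,r1:3,r2:Mul1,r3:Mul2
c9: stall | r0:4,r1:3,r2:Mul1,r3:Mul2
c10: stall | r0:4,r1:3,r2:Mul1,r3:Mul2
c11: CDB Mul1=60; issue MUL r1<-Mul1 | r0:4,r1:Mul1,r2:60,r3:Mul2
c12: issue ADD r3<-Add1 | r0:4,r1:Mul1,r2:60,r3:Add1
c13: CDB Mul2=57; issue SUB r3<-Add2 | r0:4,r1:Mul1,r2:60,r3:Add2
c14: CDB Add1=8; issue MUL r2<-Mul2 | r0:4,r1:Mul1,r2:Mul2,r3:Add2
c15: issue SUB r1<-Add1 | r0:4,r1:Add1,r2:Mul2,r3:Add2
c16: CDB Add2=4; issue ADD r1<-Add2 | r0:4,r1:Add2,r2:Mul2,r3:4
c17: CDB Mul1=240 | r0:4,r1:Add2,r2:Mul2,r3:4
c18: - | r0:4,r1:Add2,r2:Mul2,r3:4
c19: CDB Mul2=240 | r0:4,r1:Add2,r2:240,r3:4
c20: - | r0:4,r1:Add2,r2:240,r3:4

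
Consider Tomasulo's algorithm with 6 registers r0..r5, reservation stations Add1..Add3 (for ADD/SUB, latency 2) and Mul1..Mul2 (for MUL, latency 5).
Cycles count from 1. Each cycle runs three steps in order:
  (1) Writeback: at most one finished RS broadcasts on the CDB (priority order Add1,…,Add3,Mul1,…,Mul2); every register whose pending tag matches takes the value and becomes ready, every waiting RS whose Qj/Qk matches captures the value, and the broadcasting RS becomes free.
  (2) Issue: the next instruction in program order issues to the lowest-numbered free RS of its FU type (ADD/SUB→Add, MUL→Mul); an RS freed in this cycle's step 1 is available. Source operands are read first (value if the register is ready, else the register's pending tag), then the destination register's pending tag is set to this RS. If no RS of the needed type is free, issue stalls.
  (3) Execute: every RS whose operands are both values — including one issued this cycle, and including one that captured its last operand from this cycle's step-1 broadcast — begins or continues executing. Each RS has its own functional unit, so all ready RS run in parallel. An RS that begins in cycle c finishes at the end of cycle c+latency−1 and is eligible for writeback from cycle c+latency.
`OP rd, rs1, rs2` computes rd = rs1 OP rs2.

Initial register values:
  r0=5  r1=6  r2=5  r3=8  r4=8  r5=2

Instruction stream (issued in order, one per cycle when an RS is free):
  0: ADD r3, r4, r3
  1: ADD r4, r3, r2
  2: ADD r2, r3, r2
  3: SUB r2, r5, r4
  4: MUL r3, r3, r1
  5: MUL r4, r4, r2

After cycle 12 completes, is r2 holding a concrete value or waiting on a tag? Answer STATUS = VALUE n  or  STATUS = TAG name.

  c1: issue ADD r3<-Add1  regs: r0:5,r1:6,r2:5,r3:Add1,r4:8,r5:2
  c2: issue ADD r4<-Add2  regs: r0:5,r1:6,r2:5,r3:Add1,r4:Add2,r5:2
  c3: CDB Add1=16; issue ADD r2<-Add1  regs: r0:5,r1:6,r2:Add1,r3:16,r4:Add2,r5:2
  c4: issue SUB r2<-Add3  regs: r0:5,r1:6,r2:Add3,r3:16,r4:Add2,r5:2
  c5: CDB Add1=21; issue MUL r3<-Mul1  regs: r0:5,r1:6,r2:Add3,r3:Mul1,r4:Add2,r5:2
  c6: CDB Add2=21; issue MUL r4<-Mul2  regs: r0:5,r1:6,r2:Add3,r3:Mul1,r4:Mul2,r5:2
  c7: -  regs: r0:5,r1:6,r2:Add3,r3:Mul1,r4:Mul2,r5:2
  c8: CDB Add3=-19  regs: r0:5,r1:6,r2:-19,r3:Mul1,r4:Mul2,r5:2
  c9: -  regs: r0:5,r1:6,r2:-19,r3:Mul1,r4:Mul2,r5:2
  c10: CDB Mul1=96  regs: r0:5,r1:6,r2:-19,r3:96,r4:Mul2,r5:2
  c11: -  regs: r0:5,r1:6,r2:-19,r3:96,r4:Mul2,r5:2
  c12: -  regs: r0:5,r1:6,r2:-19,r3:96,r4:Mul2,r5:2

STATUS = VALUE -19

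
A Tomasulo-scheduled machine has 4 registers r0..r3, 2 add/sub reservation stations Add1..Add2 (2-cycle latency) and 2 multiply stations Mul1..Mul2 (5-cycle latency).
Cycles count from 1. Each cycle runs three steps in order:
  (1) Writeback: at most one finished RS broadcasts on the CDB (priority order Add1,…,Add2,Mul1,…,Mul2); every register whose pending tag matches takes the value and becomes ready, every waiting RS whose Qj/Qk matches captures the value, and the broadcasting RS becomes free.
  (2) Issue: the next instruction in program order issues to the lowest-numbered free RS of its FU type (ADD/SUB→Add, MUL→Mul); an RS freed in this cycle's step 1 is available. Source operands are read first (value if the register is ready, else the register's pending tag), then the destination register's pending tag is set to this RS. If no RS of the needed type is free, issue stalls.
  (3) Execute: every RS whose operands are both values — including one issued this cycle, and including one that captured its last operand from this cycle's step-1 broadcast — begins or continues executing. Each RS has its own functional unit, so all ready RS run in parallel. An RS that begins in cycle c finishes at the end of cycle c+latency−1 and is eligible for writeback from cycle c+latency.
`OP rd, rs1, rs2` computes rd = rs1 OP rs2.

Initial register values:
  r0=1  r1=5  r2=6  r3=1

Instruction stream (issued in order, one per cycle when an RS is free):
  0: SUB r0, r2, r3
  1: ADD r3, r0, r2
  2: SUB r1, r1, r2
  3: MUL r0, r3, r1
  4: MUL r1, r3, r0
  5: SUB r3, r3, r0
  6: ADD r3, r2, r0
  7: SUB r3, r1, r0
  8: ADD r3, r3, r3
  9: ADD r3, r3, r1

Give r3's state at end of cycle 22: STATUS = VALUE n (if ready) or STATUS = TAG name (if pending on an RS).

  c1: issue SUB r0<-Add1  regs: r0:Add1,r1:5,r2:6,r3:1
  c2: issue ADD r3<-Add2  regs: r0:Add1,r1:5,r2:6,r3:Add2
  c3: CDB Add1=5; issue SUB r1<-Add1  regs: r0:5,r1:Add1,r2:6,r3:Add2
  c4: issue MUL r0<-Mul1  regs: r0:Mul1,r1:Add1,r2:6,r3:Add2
  c5: CDB Add1=-1; issue MUL r1<-Mul2  regs: r0:Mul1,r1:Mul2,r2:6,r3:Add2
  c6: CDB Add2=11; issue SUB r3<-Add1  regs: r0:Mul1,r1:Mul2,r2:6,r3:Add1
  c7: issue ADD r3<-Add2  regs: r0:Mul1,r1:Mul2,r2:6,r3:Add2
  c8: stall  regs: r0:Mul1,r1:Mul2,r2:6,r3:Add2
  c9: stall  regs: r0:Mul1,r1:Mul2,r2:6,r3:Add2
  c10: stall  regs: r0:Mul1,r1:Mul2,r2:6,r3:Add2
  c11: CDB Mul1=-11; stall  regs: r0:-11,r1:Mul2,r2:6,r3:Add2
  c12: stall  regs: r0:-11,r1:Mul2,r2:6,r3:Add2
  c13: CDB Add1=22; issue SUB r3<-Add1  regs: r0:-11,r1:Mul2,r2:6,r3:Add1
  c14: CDB Add2=-5; issue ADD r3<-Add2  regs: r0:-11,r1:Mul2,r2:6,r3:Add2
  c15: stall  regs: r0:-11,r1:Mul2,r2:6,r3:Add2
  c16: CDB Mul2=-121; stall  regs: r0:-11,r1:-121,r2:6,r3:Add2
  c17: stall  regs: r0:-11,r1:-121,r2:6,r3:Add2
  c18: CDB Add1=-110; issue ADD r3<-Add1  regs: r0:-11,r1:-121,r2:6,r3:Add1
  c19: -  regs: r0:-11,r1:-121,r2:6,r3:Add1
  c20: CDB Add2=-220  regs: r0:-11,r1:-121,r2:6,r3:Add1
  c21: -  regs: r0:-11,r1:-121,r2:6,r3:Add1
  c22: CDB Add1=-341  regs: r0:-11,r1:-121,r2:6,r3:-341

STATUS = VALUE -341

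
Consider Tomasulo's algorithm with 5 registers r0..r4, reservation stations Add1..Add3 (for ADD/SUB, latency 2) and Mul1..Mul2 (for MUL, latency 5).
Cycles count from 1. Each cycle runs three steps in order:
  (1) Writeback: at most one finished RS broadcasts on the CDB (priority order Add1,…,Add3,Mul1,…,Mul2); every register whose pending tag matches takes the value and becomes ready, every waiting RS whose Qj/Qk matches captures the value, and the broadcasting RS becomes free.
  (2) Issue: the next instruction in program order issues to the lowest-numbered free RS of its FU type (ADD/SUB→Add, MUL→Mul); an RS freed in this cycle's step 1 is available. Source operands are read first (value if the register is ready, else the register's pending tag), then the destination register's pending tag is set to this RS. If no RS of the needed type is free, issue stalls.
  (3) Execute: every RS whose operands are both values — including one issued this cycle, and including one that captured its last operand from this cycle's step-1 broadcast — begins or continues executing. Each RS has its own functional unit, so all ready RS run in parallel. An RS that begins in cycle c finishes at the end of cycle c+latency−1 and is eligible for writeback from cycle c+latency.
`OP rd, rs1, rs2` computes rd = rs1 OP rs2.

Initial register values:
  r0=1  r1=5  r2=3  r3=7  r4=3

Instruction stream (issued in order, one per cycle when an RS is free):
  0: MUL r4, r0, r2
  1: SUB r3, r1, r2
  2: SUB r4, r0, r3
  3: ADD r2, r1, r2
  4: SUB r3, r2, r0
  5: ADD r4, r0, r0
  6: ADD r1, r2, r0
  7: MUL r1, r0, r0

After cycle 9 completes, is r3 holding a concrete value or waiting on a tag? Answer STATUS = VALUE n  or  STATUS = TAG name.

  c1: issue MUL r4<-Mul1  regs: r0:1,r1:5,r2:3,r3:7,r4:Mul1
  c2: issue SUB r3<-Add1  regs: r0:1,r1:5,r2:3,r3:Add1,r4:Mul1
  c3: issue SUB r4<-Add2  regs: r0:1,r1:5,r2:3,r3:Add1,r4:Add2
  c4: CDB Add1=2; issue ADD r2<-Add1  regs: r0:1,r1:5,r2:Add1,r3:2,r4:Add2
  c5: issue SUB r3<-Add3  regs: r0:1,r1:5,r2:Add1,r3:Add3,r4:Add2
  c6: CDB Add1=8; issue ADD r4<-Add1  regs: r0:1,r1:5,r2:8,r3:Add3,r4:Add1
  c7: CDB Add2=-1; issue ADD r1<-Add2  regs: r0:1,r1:Add2,r2:8,r3:Add3,r4:Add1
  c8: CDB Add1=2; issue MUL r1<-Mul2  regs: r0:1,r1:Mul2,r2:8,r3:Add3,r4:2
  c9: CDB Add2=9  regs: r0:1,r1:Mul2,r2:8,r3:Add3,r4:2

STATUS = TAG Add3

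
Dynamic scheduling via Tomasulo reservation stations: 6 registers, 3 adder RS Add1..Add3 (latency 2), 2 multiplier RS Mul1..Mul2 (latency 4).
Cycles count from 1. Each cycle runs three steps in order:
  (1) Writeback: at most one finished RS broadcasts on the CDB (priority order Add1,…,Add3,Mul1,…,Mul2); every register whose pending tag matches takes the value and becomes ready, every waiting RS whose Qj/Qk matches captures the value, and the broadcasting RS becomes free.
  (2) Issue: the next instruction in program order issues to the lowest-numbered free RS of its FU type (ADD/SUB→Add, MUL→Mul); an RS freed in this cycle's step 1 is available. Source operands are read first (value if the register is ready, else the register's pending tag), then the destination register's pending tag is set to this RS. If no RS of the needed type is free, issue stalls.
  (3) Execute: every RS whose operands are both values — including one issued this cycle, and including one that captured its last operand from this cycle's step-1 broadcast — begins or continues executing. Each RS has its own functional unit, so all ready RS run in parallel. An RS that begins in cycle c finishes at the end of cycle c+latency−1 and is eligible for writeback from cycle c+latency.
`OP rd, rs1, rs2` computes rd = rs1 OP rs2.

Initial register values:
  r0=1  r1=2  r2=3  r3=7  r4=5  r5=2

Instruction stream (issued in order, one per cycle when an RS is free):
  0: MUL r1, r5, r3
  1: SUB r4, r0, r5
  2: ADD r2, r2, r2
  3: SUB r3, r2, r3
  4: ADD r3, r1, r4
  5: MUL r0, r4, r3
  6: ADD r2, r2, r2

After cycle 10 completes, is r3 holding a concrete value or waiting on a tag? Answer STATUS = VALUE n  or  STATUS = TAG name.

STATUS = VALUE 13

  c1: issue MUL r1<-Mul1  regs: r0:1,r1:Mul1,r2:3,r3:7,r4:5,r5:2
  c2: issue SUB r4<-Add1  regs: r0:1,r1:Mul1,r2:3,r3:7,r4:Add1,r5:2
  c3: issue ADD r2<-Add2  regs: r0:1,r1:Mul1,r2:Add2,r3:7,r4:Add1,r5:2
  c4: CDB Add1=-1; issue SUB r3<-Add1  regs: r0:1,r1:Mul1,r2:Add2,r3:Add1,r4:-1,r5:2
  c5: CDB Add2=6; issue ADD r3<-Add2  regs: r0:1,r1:Mul1,r2:6,r3:Add2,r4:-1,r5:2
  c6: CDB Mul1=14; issue MUL r0<-Mul1  regs: r0:Mul1,r1:14,r2:6,r3:Add2,r4:-1,r5:2
  c7: CDB Add1=-1; issue ADD r2<-Add1  regs: r0:Mul1,r1:14,r2:Add1,r3:Add2,r4:-1,r5:2
  c8: CDB Add2=13  regs: r0:Mul1,r1:14,r2:Add1,r3:13,r4:-1,r5:2
  c9: CDB Add1=12  regs: r0:Mul1,r1:14,r2:12,r3:13,r4:-1,r5:2
  c10: -  regs: r0:Mul1,r1:14,r2:12,r3:13,r4:-1,r5:2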